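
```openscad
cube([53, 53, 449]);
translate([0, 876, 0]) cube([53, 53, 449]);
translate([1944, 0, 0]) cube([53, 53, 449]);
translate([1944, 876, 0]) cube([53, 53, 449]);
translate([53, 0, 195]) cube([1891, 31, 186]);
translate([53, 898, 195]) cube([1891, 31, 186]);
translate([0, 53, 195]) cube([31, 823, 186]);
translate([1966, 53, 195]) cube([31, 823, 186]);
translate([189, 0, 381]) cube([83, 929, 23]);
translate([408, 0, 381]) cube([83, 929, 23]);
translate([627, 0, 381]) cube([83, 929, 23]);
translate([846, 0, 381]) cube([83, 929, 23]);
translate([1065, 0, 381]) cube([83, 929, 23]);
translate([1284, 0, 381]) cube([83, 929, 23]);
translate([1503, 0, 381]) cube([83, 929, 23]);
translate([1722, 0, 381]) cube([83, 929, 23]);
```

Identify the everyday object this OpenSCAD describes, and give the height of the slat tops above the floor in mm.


A bed frame. The slat-top height is 404 mm.

Four posts, four rails, and a row of slats — a bed frame. Slats sit on the rails at z = 195 + 186 = 381; with slat thickness 23, the top is 404 mm.


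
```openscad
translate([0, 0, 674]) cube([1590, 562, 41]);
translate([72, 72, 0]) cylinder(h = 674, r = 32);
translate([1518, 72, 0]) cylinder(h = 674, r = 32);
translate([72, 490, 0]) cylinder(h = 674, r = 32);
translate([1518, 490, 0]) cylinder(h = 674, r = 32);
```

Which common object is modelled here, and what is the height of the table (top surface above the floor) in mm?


A table. The table height is 715 mm.

A 1590×562×41 slab sits at z = 674 on four Ø64 mm round legs — a table. The top surface is at 674 + 41 = 715 mm.


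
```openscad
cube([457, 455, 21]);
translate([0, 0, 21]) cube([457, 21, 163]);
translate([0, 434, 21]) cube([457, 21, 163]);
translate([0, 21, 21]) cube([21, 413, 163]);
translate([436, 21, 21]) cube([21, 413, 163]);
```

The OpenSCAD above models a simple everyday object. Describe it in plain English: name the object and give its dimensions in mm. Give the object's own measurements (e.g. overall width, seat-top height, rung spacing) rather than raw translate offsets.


An open-topped rectangular box: outside dimensions 457×455×184 mm, with a uniform wall and base thickness of 21 mm. The base is a full 457×455 slab on the floor; four walls sit on top of the base. The front and back walls (the −y and +y sides) span the full width; the two side walls fit between them.


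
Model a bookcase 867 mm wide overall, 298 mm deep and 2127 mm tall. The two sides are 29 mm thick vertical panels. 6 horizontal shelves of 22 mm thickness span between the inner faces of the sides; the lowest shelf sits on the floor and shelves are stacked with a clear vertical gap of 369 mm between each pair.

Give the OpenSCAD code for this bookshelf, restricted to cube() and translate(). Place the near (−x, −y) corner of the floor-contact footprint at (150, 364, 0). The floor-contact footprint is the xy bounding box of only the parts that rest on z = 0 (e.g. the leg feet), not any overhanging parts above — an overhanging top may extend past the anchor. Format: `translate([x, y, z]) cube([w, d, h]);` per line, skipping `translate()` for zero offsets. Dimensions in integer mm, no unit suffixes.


translate([150, 364, 0]) cube([29, 298, 2127]);
translate([988, 364, 0]) cube([29, 298, 2127]);
translate([179, 364, 0]) cube([809, 298, 22]);
translate([179, 364, 391]) cube([809, 298, 22]);
translate([179, 364, 782]) cube([809, 298, 22]);
translate([179, 364, 1173]) cube([809, 298, 22]);
translate([179, 364, 1564]) cube([809, 298, 22]);
translate([179, 364, 1955]) cube([809, 298, 22]);


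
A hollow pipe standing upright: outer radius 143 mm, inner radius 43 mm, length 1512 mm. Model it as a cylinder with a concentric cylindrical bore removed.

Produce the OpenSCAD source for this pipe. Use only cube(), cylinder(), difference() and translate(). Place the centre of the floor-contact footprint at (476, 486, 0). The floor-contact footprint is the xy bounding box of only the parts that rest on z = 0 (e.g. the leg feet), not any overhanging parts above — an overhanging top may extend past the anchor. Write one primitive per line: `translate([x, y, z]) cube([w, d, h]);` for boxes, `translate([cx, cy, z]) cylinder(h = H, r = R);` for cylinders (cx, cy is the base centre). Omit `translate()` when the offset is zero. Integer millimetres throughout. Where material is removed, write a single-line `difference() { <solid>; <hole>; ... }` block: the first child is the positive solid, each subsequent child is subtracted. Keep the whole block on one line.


difference() { translate([476, 486, 0]) cylinder(h = 1512, r = 143); translate([476, 486, 0]) cylinder(h = 1512, r = 43); }


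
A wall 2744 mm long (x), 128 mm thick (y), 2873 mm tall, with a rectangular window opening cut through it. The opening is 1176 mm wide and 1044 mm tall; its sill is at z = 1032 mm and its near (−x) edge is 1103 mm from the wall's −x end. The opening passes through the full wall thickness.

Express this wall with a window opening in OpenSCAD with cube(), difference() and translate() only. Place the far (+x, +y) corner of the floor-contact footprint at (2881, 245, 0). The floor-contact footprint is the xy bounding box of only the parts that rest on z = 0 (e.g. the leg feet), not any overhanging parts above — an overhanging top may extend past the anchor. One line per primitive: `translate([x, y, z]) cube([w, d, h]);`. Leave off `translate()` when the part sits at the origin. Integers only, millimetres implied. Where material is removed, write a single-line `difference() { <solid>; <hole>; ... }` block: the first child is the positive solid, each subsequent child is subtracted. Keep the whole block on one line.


difference() { translate([137, 117, 0]) cube([2744, 128, 2873]); translate([1240, 117, 1032]) cube([1176, 128, 1044]); }


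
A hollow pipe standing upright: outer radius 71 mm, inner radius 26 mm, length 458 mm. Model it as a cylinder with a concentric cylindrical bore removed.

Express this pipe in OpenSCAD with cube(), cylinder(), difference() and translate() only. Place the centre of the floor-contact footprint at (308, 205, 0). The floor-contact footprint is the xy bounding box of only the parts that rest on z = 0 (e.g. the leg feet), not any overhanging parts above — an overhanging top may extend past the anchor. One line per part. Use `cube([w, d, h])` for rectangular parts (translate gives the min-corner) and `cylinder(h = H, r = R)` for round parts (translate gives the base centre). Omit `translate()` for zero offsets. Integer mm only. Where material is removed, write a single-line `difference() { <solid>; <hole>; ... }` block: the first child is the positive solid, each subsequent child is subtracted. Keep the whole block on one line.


difference() { translate([308, 205, 0]) cylinder(h = 458, r = 71); translate([308, 205, 0]) cylinder(h = 458, r = 26); }


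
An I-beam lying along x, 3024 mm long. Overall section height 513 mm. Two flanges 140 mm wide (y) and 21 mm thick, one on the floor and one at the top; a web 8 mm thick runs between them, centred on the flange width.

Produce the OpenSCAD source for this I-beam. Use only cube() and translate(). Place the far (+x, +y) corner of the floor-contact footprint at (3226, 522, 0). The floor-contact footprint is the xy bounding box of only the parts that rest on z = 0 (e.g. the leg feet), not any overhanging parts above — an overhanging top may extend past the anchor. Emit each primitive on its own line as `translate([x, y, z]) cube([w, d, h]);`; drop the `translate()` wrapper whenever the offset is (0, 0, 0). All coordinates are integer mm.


translate([202, 382, 0]) cube([3024, 140, 21]);
translate([202, 448, 21]) cube([3024, 8, 471]);
translate([202, 382, 492]) cube([3024, 140, 21]);


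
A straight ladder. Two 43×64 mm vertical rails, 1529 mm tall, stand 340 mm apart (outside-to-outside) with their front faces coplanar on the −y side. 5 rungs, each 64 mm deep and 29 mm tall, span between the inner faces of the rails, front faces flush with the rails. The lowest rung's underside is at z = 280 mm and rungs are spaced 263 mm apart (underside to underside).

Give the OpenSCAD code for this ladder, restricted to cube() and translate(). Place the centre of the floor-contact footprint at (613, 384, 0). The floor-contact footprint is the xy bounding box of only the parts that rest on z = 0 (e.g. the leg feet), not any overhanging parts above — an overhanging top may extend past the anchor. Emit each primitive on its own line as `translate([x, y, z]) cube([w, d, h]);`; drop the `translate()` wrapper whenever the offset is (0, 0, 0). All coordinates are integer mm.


translate([443, 352, 0]) cube([43, 64, 1529]);
translate([740, 352, 0]) cube([43, 64, 1529]);
translate([486, 352, 280]) cube([254, 64, 29]);
translate([486, 352, 543]) cube([254, 64, 29]);
translate([486, 352, 806]) cube([254, 64, 29]);
translate([486, 352, 1069]) cube([254, 64, 29]);
translate([486, 352, 1332]) cube([254, 64, 29]);


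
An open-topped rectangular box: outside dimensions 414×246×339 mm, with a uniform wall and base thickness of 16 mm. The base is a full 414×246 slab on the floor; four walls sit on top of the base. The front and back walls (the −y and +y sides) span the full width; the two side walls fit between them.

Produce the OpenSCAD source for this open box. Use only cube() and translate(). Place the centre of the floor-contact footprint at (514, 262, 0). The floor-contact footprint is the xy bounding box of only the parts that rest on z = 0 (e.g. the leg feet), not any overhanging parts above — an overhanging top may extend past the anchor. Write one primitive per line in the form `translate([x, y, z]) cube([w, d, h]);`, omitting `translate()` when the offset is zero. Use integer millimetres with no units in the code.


translate([307, 139, 0]) cube([414, 246, 16]);
translate([307, 139, 16]) cube([414, 16, 323]);
translate([307, 369, 16]) cube([414, 16, 323]);
translate([307, 155, 16]) cube([16, 214, 323]);
translate([705, 155, 16]) cube([16, 214, 323]);


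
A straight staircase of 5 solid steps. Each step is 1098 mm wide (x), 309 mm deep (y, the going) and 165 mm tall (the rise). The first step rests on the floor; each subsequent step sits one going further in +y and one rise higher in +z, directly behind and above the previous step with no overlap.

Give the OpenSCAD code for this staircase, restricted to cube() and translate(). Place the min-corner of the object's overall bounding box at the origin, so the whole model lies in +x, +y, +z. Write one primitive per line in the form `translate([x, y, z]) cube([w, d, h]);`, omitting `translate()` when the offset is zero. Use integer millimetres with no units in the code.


cube([1098, 309, 165]);
translate([0, 309, 165]) cube([1098, 309, 165]);
translate([0, 618, 330]) cube([1098, 309, 165]);
translate([0, 927, 495]) cube([1098, 309, 165]);
translate([0, 1236, 660]) cube([1098, 309, 165]);


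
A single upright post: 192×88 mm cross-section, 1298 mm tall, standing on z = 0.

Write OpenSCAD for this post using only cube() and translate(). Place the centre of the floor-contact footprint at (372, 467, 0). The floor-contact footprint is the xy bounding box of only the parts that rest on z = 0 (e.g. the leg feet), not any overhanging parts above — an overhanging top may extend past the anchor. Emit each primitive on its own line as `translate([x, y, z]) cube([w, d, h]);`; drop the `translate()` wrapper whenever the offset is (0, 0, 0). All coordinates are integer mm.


translate([276, 423, 0]) cube([192, 88, 1298]);


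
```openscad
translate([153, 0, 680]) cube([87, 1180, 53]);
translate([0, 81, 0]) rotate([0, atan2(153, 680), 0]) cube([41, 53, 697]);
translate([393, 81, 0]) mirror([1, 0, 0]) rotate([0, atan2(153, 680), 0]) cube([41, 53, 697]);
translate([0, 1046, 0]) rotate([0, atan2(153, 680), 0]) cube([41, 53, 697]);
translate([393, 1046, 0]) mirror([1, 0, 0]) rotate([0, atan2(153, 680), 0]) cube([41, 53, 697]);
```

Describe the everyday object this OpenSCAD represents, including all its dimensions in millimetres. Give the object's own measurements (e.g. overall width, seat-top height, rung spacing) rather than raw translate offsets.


A sawhorse. A 87×1180×53 mm beam (x, y, z) sits on two A-frame leg pairs. Each pair is two raked legs of 41×53 mm section (53 mm along y) splaying symmetrically in x. Each leg rises 680 mm vertically over 153 mm of horizontal reach and is 697 mm long along its own axis. Every leg's outer bottom edge rests on the floor and its outer top edge meets a bottom edge of the beam — the left legs (tilting toward +x) meet the beam's −x bottom edge, the right legs (their mirror images, tilting toward −x) meet its +x bottom edge — so the leg tops tuck under the beam, the beam's underside is 680 mm above the floor, and the feet are 393 mm apart outside-to-outside with the beam centred between them. The two leg pairs are set in 81 mm from either end of the beam.


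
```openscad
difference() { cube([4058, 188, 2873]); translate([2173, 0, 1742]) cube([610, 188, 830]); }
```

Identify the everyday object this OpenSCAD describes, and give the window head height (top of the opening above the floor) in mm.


A wall with a window opening. The window head height is 2572 mm.

A wall with a rectangular opening subtracted — a window. Sill at z = 1742, opening 830 mm tall, so the head is at 1742 + 830 = 2572 mm.


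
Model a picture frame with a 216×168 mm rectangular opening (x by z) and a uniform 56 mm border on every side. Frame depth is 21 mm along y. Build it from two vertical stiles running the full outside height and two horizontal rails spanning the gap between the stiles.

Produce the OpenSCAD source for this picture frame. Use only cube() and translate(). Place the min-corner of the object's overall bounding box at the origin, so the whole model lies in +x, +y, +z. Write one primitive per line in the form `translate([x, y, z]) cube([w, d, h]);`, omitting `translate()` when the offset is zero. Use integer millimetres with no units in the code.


cube([56, 21, 280]);
translate([272, 0, 0]) cube([56, 21, 280]);
translate([56, 0, 0]) cube([216, 21, 56]);
translate([56, 0, 224]) cube([216, 21, 56]);


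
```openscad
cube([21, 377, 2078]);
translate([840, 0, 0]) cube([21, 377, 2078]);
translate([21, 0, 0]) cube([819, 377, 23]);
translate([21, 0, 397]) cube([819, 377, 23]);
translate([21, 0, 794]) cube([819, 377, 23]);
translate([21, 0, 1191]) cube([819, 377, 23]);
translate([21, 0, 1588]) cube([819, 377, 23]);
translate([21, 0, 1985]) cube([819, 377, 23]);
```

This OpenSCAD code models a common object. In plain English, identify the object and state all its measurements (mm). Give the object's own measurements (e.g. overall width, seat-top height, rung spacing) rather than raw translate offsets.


An open bookshelf. Two side panels, each 21 mm thick, 377 mm deep and 2078 mm tall, stand 861 mm apart (outside-to-outside). Between them sit 6 shelves, each 23 mm thick and 377 mm deep, spanning the full gap between the sides. The bottom shelf rests on the floor (its underside at z = 0) and the clear gap between one shelf's top and the next shelf's underside is 374 mm.


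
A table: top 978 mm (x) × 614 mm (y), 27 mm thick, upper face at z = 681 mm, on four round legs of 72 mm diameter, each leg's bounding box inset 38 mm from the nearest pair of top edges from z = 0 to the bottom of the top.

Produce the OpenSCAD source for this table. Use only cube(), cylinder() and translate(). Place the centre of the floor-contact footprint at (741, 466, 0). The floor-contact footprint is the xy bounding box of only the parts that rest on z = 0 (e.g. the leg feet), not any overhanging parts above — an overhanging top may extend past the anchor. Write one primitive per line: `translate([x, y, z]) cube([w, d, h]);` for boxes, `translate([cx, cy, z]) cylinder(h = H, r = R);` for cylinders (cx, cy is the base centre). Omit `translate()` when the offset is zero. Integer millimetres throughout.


translate([252, 159, 654]) cube([978, 614, 27]);
translate([326, 233, 0]) cylinder(h = 654, r = 36);
translate([1156, 233, 0]) cylinder(h = 654, r = 36);
translate([326, 699, 0]) cylinder(h = 654, r = 36);
translate([1156, 699, 0]) cylinder(h = 654, r = 36);


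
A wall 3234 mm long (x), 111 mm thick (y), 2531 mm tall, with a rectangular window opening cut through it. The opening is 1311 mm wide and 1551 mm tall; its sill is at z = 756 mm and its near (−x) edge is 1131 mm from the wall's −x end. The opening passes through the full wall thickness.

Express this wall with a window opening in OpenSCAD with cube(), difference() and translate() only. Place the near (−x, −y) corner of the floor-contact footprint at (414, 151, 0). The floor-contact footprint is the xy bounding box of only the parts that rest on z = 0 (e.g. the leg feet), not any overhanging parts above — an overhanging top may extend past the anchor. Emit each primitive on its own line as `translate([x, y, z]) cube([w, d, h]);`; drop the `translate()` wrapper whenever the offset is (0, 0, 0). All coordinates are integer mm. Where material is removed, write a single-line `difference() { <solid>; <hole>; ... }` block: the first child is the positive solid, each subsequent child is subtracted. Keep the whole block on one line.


difference() { translate([414, 151, 0]) cube([3234, 111, 2531]); translate([1545, 151, 756]) cube([1311, 111, 1551]); }


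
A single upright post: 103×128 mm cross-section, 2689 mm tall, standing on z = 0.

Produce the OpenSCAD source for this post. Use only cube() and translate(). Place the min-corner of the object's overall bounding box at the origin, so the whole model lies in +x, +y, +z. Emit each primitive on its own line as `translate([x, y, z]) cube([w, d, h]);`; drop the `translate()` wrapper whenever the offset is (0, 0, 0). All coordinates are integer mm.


cube([103, 128, 2689]);


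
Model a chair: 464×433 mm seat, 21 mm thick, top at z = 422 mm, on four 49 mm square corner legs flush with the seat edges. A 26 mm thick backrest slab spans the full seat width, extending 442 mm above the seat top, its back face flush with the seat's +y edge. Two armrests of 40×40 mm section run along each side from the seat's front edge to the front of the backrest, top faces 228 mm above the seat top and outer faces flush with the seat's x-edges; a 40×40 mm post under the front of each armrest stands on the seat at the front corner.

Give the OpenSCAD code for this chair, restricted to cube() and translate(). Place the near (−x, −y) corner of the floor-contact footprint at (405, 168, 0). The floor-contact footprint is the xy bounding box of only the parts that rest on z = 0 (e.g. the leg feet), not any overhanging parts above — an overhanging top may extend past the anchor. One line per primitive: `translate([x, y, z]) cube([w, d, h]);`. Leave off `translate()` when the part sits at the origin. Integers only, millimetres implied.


translate([405, 168, 401]) cube([464, 433, 21]);
translate([405, 168, 0]) cube([49, 49, 401]);
translate([820, 168, 0]) cube([49, 49, 401]);
translate([405, 552, 0]) cube([49, 49, 401]);
translate([820, 552, 0]) cube([49, 49, 401]);
translate([405, 575, 422]) cube([464, 26, 442]);
translate([405, 168, 610]) cube([40, 407, 40]);
translate([829, 168, 610]) cube([40, 407, 40]);
translate([405, 168, 422]) cube([40, 40, 188]);
translate([829, 168, 422]) cube([40, 40, 188]);


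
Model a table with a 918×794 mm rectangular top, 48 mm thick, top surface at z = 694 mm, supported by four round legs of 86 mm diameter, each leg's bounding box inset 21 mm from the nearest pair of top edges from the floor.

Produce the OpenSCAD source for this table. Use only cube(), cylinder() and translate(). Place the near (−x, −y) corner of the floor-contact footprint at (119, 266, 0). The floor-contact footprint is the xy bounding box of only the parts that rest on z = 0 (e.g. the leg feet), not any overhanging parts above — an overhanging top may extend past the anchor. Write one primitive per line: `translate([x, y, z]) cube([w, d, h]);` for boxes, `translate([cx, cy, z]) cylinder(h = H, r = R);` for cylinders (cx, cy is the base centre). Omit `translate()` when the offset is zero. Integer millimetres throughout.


// leg_h = 694 - 48 = 646
translate([98, 245, 646]) cube([918, 794, 48]);
translate([162, 309, 0]) cylinder(h = 646, r = 43);
translate([952, 309, 0]) cylinder(h = 646, r = 43);
translate([162, 975, 0]) cylinder(h = 646, r = 43);
translate([952, 975, 0]) cylinder(h = 646, r = 43);


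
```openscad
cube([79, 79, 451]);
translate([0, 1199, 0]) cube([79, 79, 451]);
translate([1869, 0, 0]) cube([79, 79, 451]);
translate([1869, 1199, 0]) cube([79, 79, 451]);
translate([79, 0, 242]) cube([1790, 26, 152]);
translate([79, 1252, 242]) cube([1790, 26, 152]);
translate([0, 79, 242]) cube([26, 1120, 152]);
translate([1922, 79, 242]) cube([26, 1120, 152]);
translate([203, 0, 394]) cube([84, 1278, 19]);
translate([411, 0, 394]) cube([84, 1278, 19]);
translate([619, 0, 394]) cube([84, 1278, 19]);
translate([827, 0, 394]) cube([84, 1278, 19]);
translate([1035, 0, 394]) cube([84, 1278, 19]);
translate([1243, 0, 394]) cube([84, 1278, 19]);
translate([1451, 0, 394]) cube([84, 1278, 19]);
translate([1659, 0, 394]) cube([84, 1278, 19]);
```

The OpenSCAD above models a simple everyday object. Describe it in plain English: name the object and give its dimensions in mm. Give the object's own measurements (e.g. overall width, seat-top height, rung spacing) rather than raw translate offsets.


A bed frame 1948 mm long (x) by 1278 mm wide (y). Four 79×79 mm corner posts, 451 mm tall, at the corners of the footprint. Four rails of 26 mm thickness and 152 mm height run between adjacent posts with their undersides at z = 242 mm, their outer faces flush with the outside of the frame (the two x-running rails run between the posts' inner faces; the two y-running rails run between the posts' inner faces). 8 slats, each 84 mm wide (x) and 19 mm thick, lie across the top of the two x-running rails, running the full 1278 mm width of the frame in y; along x they sit between the end posts with a 124 mm gap after the −x posts and between neighbouring slats, leaving 126 mm before the +x posts.


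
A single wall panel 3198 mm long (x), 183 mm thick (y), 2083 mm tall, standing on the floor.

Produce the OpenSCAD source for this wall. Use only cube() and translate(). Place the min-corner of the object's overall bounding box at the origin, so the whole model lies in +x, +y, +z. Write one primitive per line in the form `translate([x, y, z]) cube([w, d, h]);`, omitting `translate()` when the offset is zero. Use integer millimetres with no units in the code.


cube([3198, 183, 2083]);


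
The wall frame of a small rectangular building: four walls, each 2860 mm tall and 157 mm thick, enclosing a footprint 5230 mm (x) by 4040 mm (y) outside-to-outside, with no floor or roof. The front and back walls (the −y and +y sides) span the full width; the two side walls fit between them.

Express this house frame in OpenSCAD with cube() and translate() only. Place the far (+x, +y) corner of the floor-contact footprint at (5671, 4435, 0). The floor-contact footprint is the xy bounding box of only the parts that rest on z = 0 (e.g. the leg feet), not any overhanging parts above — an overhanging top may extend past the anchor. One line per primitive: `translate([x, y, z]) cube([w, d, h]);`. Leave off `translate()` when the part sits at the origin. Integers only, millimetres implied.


translate([441, 395, 0]) cube([5230, 157, 2860]);
translate([441, 4278, 0]) cube([5230, 157, 2860]);
translate([441, 552, 0]) cube([157, 3726, 2860]);
translate([5514, 552, 0]) cube([157, 3726, 2860]);


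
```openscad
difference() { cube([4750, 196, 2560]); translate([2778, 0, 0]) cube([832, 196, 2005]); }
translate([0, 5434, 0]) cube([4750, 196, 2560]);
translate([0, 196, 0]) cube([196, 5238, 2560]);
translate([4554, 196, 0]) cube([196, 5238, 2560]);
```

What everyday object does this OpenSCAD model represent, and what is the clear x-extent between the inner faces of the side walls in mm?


A single room. The interior width is 4358 mm.

Four walls enclosing a rectangle with a door in the front wall — a room. Outside width 4750 minus two 196 mm walls gives 4358 mm.


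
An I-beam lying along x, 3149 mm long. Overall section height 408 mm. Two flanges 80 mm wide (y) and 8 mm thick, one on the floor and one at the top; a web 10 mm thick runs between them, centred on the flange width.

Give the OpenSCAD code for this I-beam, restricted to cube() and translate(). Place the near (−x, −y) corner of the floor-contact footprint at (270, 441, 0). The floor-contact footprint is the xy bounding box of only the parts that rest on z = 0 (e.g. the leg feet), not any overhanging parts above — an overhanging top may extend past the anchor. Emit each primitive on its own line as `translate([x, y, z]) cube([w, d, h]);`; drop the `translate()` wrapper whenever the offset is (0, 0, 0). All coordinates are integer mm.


translate([270, 441, 0]) cube([3149, 80, 8]);
translate([270, 476, 8]) cube([3149, 10, 392]);
translate([270, 441, 400]) cube([3149, 80, 8]);


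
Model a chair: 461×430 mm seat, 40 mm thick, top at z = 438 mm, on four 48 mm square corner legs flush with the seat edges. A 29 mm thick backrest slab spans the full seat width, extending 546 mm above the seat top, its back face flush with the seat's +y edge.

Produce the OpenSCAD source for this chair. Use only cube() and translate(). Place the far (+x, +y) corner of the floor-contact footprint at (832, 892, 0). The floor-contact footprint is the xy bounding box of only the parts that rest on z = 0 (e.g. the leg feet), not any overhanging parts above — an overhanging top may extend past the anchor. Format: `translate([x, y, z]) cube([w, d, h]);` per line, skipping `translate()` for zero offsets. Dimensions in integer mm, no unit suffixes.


translate([371, 462, 398]) cube([461, 430, 40]);
translate([371, 462, 0]) cube([48, 48, 398]);
translate([784, 462, 0]) cube([48, 48, 398]);
translate([371, 844, 0]) cube([48, 48, 398]);
translate([784, 844, 0]) cube([48, 48, 398]);
translate([371, 863, 438]) cube([461, 29, 546]);


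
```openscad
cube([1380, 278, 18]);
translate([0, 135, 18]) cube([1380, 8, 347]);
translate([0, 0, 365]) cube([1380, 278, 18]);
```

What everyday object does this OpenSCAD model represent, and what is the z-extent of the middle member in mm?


An I-beam. The web height is 347 mm.

Two wide flanges with a thin centred web — an I-beam. Overall 383 mm minus two 18 mm flanges gives a web of 383 − 2·18 = 347 mm.


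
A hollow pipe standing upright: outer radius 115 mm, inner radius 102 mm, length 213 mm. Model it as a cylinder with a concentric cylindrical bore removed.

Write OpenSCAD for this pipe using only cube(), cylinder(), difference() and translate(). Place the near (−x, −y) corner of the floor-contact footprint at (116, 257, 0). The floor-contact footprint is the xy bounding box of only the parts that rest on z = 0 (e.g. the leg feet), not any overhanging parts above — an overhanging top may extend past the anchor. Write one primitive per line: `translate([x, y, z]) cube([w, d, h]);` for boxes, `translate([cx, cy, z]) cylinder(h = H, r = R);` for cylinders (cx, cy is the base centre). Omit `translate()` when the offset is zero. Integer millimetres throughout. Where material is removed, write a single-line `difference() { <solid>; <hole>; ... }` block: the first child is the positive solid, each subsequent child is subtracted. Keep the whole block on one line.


difference() { translate([231, 372, 0]) cylinder(h = 213, r = 115); translate([231, 372, 0]) cylinder(h = 213, r = 102); }


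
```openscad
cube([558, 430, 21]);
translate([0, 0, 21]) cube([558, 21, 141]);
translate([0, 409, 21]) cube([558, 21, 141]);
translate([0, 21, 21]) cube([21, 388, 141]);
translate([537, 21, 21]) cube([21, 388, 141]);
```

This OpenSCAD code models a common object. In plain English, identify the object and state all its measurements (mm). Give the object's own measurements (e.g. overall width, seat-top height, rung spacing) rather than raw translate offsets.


An open-topped rectangular box: outside dimensions 558×430×162 mm, with a uniform wall and base thickness of 21 mm. The base is a full 558×430 slab on the floor; four walls sit on top of the base. The front and back walls (the −y and +y sides) span the full width; the two side walls fit between them.


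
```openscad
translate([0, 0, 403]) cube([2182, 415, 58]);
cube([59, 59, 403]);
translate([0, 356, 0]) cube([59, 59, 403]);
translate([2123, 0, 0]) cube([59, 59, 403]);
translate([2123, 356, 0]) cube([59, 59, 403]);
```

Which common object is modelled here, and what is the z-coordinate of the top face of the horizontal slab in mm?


A bench. The seat-top height is 461 mm.

A long slab on four corner posts — a bench. The slab sits at z = 403 with thickness 58, so the top is 403 + 58 = 461 mm.


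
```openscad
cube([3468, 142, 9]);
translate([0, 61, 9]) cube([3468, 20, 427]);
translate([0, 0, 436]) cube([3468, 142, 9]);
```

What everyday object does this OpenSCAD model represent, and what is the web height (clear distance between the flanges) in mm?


An I-beam. The web height is 427 mm.

Two wide flanges with a thin centred web — an I-beam. Overall 445 mm minus two 9 mm flanges gives a web of 445 − 2·9 = 427 mm.


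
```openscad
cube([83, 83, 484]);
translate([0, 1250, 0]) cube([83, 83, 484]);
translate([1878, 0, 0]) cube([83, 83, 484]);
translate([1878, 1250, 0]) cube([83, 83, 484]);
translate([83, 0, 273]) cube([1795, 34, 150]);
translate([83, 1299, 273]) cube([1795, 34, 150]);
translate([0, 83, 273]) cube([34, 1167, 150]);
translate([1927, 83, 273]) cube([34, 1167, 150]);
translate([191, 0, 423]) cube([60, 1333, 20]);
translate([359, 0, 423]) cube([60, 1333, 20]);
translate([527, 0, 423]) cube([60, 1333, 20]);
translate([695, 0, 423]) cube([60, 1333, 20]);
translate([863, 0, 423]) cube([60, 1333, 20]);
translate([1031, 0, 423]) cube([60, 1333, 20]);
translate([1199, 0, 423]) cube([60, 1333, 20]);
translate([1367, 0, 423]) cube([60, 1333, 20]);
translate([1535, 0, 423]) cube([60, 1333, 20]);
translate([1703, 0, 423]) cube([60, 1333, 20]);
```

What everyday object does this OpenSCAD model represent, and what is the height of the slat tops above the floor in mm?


A bed frame. The slat-top height is 443 mm.

Four posts, four rails, and a row of slats — a bed frame. Slats sit on the rails at z = 273 + 150 = 423; with slat thickness 20, the top is 443 mm.


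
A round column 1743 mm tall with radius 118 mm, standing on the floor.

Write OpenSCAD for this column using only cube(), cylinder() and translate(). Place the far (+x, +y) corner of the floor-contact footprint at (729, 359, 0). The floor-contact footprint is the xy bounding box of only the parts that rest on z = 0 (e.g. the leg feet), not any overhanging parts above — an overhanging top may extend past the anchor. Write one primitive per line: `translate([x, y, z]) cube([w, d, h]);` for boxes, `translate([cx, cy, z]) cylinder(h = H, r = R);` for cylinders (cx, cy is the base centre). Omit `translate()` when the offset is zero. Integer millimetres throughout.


translate([611, 241, 0]) cylinder(h = 1743, r = 118);


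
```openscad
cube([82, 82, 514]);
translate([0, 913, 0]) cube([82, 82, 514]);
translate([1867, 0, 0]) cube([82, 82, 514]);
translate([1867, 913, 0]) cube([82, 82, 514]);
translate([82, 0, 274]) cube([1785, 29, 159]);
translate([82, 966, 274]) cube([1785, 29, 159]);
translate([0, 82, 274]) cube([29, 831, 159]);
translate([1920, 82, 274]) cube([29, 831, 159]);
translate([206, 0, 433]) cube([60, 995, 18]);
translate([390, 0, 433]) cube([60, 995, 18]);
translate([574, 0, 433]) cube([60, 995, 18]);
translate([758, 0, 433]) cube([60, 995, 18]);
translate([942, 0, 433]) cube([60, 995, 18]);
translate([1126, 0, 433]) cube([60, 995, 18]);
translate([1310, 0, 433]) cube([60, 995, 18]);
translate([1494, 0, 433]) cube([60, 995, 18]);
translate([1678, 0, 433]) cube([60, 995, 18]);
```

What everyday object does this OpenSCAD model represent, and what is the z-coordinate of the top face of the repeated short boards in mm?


A bed frame. The slat-top height is 451 mm.

Four posts, four rails, and a row of slats — a bed frame. Slats sit on the rails at z = 274 + 159 = 433; with slat thickness 18, the top is 451 mm.


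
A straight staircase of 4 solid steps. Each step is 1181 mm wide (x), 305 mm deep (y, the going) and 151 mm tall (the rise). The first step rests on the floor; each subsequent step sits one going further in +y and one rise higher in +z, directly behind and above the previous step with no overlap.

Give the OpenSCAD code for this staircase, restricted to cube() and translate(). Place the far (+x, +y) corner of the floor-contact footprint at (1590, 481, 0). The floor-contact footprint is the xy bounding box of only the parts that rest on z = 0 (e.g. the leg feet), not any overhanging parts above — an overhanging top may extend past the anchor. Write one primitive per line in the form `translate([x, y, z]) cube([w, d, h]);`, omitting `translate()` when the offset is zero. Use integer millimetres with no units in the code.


translate([409, 176, 0]) cube([1181, 305, 151]);
translate([409, 481, 151]) cube([1181, 305, 151]);
translate([409, 786, 302]) cube([1181, 305, 151]);
translate([409, 1091, 453]) cube([1181, 305, 151]);


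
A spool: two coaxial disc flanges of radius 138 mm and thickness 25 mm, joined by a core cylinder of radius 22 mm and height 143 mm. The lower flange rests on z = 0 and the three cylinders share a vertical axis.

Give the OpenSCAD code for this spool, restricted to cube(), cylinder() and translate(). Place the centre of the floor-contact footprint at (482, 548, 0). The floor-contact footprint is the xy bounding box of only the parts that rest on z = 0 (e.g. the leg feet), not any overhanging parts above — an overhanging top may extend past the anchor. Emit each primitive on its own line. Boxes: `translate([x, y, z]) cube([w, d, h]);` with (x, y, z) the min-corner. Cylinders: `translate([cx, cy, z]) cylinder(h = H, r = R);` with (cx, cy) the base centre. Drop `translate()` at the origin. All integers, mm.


translate([482, 548, 0]) cylinder(h = 25, r = 138);
translate([482, 548, 25]) cylinder(h = 143, r = 22);
translate([482, 548, 168]) cylinder(h = 25, r = 138);


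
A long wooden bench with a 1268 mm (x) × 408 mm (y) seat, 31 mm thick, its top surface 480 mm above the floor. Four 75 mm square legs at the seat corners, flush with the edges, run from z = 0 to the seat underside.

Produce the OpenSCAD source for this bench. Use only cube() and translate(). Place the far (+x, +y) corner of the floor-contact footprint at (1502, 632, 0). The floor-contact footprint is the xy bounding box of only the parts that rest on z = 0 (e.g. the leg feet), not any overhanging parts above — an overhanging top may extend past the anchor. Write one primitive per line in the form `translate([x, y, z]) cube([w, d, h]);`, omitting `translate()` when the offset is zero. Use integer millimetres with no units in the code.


translate([234, 224, 449]) cube([1268, 408, 31]);
translate([234, 224, 0]) cube([75, 75, 449]);
translate([234, 557, 0]) cube([75, 75, 449]);
translate([1427, 224, 0]) cube([75, 75, 449]);
translate([1427, 557, 0]) cube([75, 75, 449]);


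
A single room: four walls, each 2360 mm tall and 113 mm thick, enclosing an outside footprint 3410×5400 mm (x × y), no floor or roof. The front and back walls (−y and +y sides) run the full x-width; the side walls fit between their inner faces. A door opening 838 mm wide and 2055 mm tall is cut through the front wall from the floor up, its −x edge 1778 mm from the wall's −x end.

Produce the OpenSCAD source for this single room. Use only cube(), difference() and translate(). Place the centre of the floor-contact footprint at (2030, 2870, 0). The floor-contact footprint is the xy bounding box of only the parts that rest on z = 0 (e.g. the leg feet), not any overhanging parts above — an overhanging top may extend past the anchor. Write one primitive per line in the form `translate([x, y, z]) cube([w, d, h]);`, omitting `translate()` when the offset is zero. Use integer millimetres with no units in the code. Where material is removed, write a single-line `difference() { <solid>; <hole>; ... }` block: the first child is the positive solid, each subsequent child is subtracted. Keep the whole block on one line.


difference() { translate([325, 170, 0]) cube([3410, 113, 2360]); translate([2103, 170, 0]) cube([838, 113, 2055]); }
translate([325, 5457, 0]) cube([3410, 113, 2360]);
translate([325, 283, 0]) cube([113, 5174, 2360]);
translate([3622, 283, 0]) cube([113, 5174, 2360]);


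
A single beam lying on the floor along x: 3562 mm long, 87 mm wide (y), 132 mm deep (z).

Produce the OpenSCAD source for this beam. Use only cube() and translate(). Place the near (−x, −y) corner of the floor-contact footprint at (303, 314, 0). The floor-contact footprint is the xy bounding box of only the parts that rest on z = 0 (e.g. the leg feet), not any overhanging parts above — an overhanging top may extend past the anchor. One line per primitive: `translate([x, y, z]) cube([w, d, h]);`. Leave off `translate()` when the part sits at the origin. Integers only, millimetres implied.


translate([303, 314, 0]) cube([3562, 87, 132]);


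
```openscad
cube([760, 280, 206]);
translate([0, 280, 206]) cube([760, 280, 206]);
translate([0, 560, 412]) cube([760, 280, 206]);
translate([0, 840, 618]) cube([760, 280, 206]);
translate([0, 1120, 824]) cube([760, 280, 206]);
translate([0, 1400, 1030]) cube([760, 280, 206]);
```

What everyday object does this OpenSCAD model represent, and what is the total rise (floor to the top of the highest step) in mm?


A staircase. The total rise is 1236 mm.

6 identical blocks, each offset up and back from the previous — a staircase. Each step is 206 mm tall and there are 6 of them, so the total rise is 6 × 206 = 1236 mm.


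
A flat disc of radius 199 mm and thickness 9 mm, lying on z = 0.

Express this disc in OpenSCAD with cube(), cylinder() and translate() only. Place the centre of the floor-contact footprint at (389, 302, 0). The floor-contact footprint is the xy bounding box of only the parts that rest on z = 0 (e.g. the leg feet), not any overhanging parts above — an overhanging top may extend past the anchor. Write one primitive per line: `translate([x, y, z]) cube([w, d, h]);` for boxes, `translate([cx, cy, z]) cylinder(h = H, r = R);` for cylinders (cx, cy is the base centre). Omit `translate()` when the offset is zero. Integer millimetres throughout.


translate([389, 302, 0]) cylinder(h = 9, r = 199);


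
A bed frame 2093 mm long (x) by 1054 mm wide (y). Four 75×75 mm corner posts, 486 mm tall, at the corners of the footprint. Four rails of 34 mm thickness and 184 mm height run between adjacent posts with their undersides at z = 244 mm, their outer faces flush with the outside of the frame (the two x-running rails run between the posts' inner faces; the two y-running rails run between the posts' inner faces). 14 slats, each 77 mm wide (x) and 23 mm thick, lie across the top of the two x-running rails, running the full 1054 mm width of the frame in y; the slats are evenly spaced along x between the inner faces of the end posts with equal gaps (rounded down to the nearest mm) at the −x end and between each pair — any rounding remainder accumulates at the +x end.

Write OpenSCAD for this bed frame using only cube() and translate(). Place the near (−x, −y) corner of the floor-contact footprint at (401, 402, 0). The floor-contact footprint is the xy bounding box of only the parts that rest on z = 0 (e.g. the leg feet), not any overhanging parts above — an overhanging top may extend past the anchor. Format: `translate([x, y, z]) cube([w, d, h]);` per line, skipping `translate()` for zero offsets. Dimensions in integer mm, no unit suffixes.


translate([401, 402, 0]) cube([75, 75, 486]);
translate([401, 1381, 0]) cube([75, 75, 486]);
translate([2419, 402, 0]) cube([75, 75, 486]);
translate([2419, 1381, 0]) cube([75, 75, 486]);
translate([476, 402, 244]) cube([1943, 34, 184]);
translate([476, 1422, 244]) cube([1943, 34, 184]);
translate([401, 477, 244]) cube([34, 904, 184]);
translate([2460, 477, 244]) cube([34, 904, 184]);
translate([533, 402, 428]) cube([77, 1054, 23]);
translate([667, 402, 428]) cube([77, 1054, 23]);
translate([801, 402, 428]) cube([77, 1054, 23]);
translate([935, 402, 428]) cube([77, 1054, 23]);
translate([1069, 402, 428]) cube([77, 1054, 23]);
translate([1203, 402, 428]) cube([77, 1054, 23]);
translate([1337, 402, 428]) cube([77, 1054, 23]);
translate([1471, 402, 428]) cube([77, 1054, 23]);
translate([1605, 402, 428]) cube([77, 1054, 23]);
translate([1739, 402, 428]) cube([77, 1054, 23]);
translate([1873, 402, 428]) cube([77, 1054, 23]);
translate([2007, 402, 428]) cube([77, 1054, 23]);
translate([2141, 402, 428]) cube([77, 1054, 23]);
translate([2275, 402, 428]) cube([77, 1054, 23]);
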